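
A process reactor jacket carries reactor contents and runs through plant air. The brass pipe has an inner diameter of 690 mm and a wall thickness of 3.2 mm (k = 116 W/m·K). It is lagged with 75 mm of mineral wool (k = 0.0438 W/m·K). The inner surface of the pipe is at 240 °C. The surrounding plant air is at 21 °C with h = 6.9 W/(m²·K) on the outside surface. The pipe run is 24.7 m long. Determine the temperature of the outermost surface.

Cylindrical conduction, so R = ln(r₂/r₁)/(2πkL) per layer, in series:
R_brass pipe wall = ln(348.2/345)/(2π×116×24.7) = 5.128×10^-7 K/W
R_mineral wool = ln(423.2/348.2)/(2π×0.0438×24.7) = 0.0287 K/W
R_outer film = 1/(h_o·2πr_oL) = 1/(6.9×2π×0.4232×24.7) = 0.002207 K/W
R_total = 0.0309 K/W
Q = ΔT/R_total = 219/0.0309
Q = 7090 W
T_interface = T_inner − Q·ΣR(inner→interface) = 240 − 7090×0.0287

T ≈ 36.6 °C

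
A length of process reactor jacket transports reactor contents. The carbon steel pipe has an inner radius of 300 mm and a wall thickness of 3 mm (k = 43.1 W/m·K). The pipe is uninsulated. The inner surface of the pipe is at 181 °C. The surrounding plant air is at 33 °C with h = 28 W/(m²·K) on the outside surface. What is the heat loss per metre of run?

q′ ≈ 7870 W/m

Per-layer cylindrical resistances, series-summed:
R_carbon steel pipe wall = ln(303/300)/(2π×43.1×1) = 3.674×10^-5 K/W
R_outer film = 1/(h_o·2πr_oL) = 1/(28×2π×0.303×1) = 0.01876 K/W
R_total = 0.0188 K/W
Q = ΔT/R_total = 148/0.0188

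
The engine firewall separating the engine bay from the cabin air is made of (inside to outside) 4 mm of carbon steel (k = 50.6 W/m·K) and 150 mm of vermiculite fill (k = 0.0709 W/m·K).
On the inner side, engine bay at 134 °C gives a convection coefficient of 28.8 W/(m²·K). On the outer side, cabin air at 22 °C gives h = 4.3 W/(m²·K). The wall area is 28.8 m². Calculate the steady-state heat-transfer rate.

Q ≈ 1350 W

Thermal resistances in series:
R_inner film = 1/(h_i·A) = 1/(28.8×28.8) = 0.001206 K/W
R_carbon steel = L/(kA) = 0.004/(50.6×28.8) = 2.745×10^-6 K/W
R_vermiculite fill = L/(kA) = 0.15/(0.0709×28.8) = 0.07346 K/W
R_outer film = 1/(h_o·A) = 1/(4.3×28.8) = 0.008075 K/W
R_total = 0.08274 K/W
Q = ΔT / R_total = 112 / 0.08274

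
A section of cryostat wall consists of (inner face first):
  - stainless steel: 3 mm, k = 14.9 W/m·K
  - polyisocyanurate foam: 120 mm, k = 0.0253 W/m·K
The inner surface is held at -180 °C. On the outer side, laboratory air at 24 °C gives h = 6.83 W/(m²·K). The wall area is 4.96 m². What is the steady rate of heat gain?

Treating each layer as a thermal resistance in series:
R_stainless steel = L/(kA) = 0.003/(14.9×4.96) = 4.059×10^-5 K/W
R_polyisocyanurate foam = L/(kA) = 0.12/(0.0253×4.96) = 0.9563 K/W
R_outer film = 1/(h_o·A) = 1/(6.83×4.96) = 0.02952 K/W
R_total = 0.9858 K/W
Q = ΔT / R_total = 204 / 0.9858

Q ≈ 207 W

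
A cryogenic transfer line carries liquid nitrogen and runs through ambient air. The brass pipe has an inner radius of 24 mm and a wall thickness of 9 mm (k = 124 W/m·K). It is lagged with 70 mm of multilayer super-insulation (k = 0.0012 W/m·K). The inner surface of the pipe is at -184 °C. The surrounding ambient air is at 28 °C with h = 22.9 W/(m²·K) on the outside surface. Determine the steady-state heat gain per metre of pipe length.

q′ ≈ 1.4 W/m

Cylindrical conduction, so R = ln(r₂/r₁)/(2πkL) per layer, in series:
R_brass pipe wall = ln(33/24)/(2π×124×1) = 4.087×10^-4 K/W
R_multilayer super-insulation = ln(103/33)/(2π×0.0012×1) = 151 K/W
R_outer film = 1/(h_o·2πr_oL) = 1/(22.9×2π×0.103×1) = 0.06748 K/W
R_total = 151 K/W
Q = ΔT/R_total = 212/151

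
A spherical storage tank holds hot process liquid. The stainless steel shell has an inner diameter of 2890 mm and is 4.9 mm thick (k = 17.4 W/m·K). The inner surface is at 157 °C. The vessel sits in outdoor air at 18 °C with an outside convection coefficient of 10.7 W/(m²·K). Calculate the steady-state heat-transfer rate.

For a spherical shell R = (1/r₁ − 1/r₂)/(4πk); film R = 1/(h·4πr²). In series:
R_stainless steel shell = (1/1.445 − 1/1.4499)/(4π×17.4) = 1.07×10^-5 K/W
R_outer film = 1/(h·4πr_o²) = 1/(10.7×4π×1.4499²) = 0.003538 K/W
R_total = 0.003548 K/W
Q = ΔT/R_total = 139/0.003548

Q ≈ 39200 W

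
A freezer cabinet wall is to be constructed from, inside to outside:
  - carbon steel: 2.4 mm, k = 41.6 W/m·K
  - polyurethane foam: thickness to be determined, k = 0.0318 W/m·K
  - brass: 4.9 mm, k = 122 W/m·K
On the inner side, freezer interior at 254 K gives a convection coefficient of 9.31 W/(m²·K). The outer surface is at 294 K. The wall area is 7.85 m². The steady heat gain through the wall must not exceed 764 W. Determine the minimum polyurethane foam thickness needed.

Model the wall as resistances in series:
R_inner film = 1/(h_i·A) = 1/(9.31×7.85) = 0.01368 K/W
R_carbon steel = L/(kA) = 0.0024/(41.6×7.85) = 7.349×10^-6 K/W
R_brass = L/(kA) = 0.0049/(122×7.85) = 5.116×10^-6 K/W
Sum of the known resistances R_other = 0.0137 K/W
Required total resistance R_tot = ΔT/Q_allow = 40/764 = 0.05236 K/W
R_polyurethane foam = R_tot − R_other = 0.03866 K/W
L = R·k·A = 0.03866×0.0318×7.85

L ≈ 9.65 mm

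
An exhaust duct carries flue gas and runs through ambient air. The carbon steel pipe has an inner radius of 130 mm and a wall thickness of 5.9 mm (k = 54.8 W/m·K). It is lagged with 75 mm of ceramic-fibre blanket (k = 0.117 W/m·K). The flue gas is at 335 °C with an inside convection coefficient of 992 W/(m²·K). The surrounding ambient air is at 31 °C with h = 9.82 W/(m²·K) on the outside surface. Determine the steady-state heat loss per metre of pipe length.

Cylindrical conduction, so R = ln(r₂/r₁)/(2πkL) per layer, in series:
R_inner film = 1/(h_i·2πr₁L) = 1/(992×2π×0.13×1) = 0.001234 K/W
R_carbon steel pipe wall = ln(135.9/130)/(2π×54.8×1) = 1.289×10^-4 K/W
R_ceramic-fibre blanket = ln(210.9/135.9)/(2π×0.117×1) = 0.5978 K/W
R_outer film = 1/(h_o·2πr_oL) = 1/(9.82×2π×0.2109×1) = 0.07685 K/W
R_total = 0.676 K/W
Q = ΔT/R_total = 304/0.676

q′ ≈ 450 W/m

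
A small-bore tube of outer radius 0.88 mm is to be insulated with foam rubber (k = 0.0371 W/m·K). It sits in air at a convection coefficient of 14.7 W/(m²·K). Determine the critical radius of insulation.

For a cylinder r_cr = k/h = 0.0371/14.7
r_cr = 2.52 mm; since the bare radius (0.88 mm) is below r_cr, adding a thin layer of insulation will *increase* heat loss.

r_cr ≈ 2.52 mm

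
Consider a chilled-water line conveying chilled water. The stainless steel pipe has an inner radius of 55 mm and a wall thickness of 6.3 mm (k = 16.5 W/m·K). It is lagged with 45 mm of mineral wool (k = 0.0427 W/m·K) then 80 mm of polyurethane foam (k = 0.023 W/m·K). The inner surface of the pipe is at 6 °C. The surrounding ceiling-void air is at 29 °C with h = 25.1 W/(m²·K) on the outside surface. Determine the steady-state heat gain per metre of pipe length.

For a radial system each layer contributes R = ln(r_out/r_in)/(2πkL); films add R = 1/(hA).
R_stainless steel pipe wall = ln(61.3/55)/(2π×16.5×1) = 0.001046 K/W
R_mineral wool = ln(106.3/61.3)/(2π×0.0427×1) = 2.052 K/W
R_polyurethane foam = ln(186.3/106.3)/(2π×0.023×1) = 3.883 K/W
R_outer film = 1/(h_o·2πr_oL) = 1/(25.1×2π×0.1863×1) = 0.03404 K/W
R_total = 5.97 K/W
Q = ΔT/R_total = 23/5.97

q′ ≈ 3.85 W/m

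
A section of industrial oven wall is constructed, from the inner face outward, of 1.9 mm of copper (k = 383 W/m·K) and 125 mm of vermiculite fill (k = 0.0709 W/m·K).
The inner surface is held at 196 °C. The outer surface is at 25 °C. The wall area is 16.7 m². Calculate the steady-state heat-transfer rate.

Treating each layer as a thermal resistance in series:
R_copper = L/(kA) = 0.0019/(383×16.7) = 2.971×10^-7 K/W
R_vermiculite fill = L/(kA) = 0.125/(0.0709×16.7) = 0.1056 K/W
R_total = 0.1056 K/W
Q = ΔT / R_total = 171 / 0.1056

Q ≈ 1620 W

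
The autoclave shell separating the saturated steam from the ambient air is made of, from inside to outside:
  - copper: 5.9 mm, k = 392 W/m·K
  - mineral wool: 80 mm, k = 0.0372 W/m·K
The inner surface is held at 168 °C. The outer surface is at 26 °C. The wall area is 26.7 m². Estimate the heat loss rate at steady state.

Q ≈ 1760 W

Using the resistance-network approach (series):
R_copper = L/(kA) = 0.0059/(392×26.7) = 5.637×10^-7 K/W
R_mineral wool = L/(kA) = 0.08/(0.0372×26.7) = 0.08054 K/W
R_total = 0.08055 K/W
Q = ΔT / R_total = 142 / 0.08055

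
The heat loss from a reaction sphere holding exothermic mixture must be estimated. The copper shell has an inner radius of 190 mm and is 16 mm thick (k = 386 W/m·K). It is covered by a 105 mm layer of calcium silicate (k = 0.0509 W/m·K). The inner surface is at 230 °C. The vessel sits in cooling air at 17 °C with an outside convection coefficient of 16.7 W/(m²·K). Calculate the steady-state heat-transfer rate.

Q ≈ 81.6 W

Spherical conduction: R = (1/r_in − 1/r_out)/(4πk) per layer; series-sum.
R_copper shell = (1/0.19 − 1/0.206)/(4π×386) = 8.428×10^-5 K/W
R_calcium silicate = (1/0.206 − 1/0.311)/(4π×0.0509) = 2.562 K/W
R_outer film = 1/(h·4πr_o²) = 1/(16.7×4π×0.311²) = 0.04927 K/W
R_total = 2.612 K/W
Q = ΔT/R_total = 213/2.612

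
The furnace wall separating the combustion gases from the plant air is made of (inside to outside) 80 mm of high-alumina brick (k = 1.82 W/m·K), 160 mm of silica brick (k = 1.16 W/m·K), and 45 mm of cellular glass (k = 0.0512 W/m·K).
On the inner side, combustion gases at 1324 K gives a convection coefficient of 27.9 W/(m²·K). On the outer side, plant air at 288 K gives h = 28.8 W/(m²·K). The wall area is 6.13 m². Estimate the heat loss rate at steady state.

Using the resistance-network approach (series):
R_inner film = 1/(h_i·A) = 1/(27.9×6.13) = 0.005847 K/W
R_high-alumina brick = L/(kA) = 0.08/(1.82×6.13) = 0.007171 K/W
R_silica brick = L/(kA) = 0.16/(1.16×6.13) = 0.0225 K/W
R_cellular glass = L/(kA) = 0.045/(0.0512×6.13) = 0.1434 K/W
R_outer film = 1/(h_o·A) = 1/(28.8×6.13) = 0.005664 K/W
R_total = 0.1846 K/W
Q = ΔT / R_total = 1036 / 0.1846

Q ≈ 5610 W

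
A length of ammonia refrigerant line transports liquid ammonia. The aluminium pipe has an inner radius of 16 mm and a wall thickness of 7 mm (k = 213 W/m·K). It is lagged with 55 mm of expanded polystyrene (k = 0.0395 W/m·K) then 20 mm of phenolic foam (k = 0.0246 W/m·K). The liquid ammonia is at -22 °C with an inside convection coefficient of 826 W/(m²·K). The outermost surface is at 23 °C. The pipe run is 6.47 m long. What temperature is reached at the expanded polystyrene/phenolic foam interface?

Radial resistances (cylindrical: R_cond = ln(r_o/r_i)/(2πkL), R_conv = 1/(h·2πrL)):
R_inner film = 1/(h_i·2πr₁L) = 1/(826×2π×0.016×6.47) = 0.001861 K/W
R_aluminium pipe wall = ln(23/16)/(2π×213×6.47) = 4.191×10^-5 K/W
R_expanded polystyrene = ln(78/23)/(2π×0.0395×6.47) = 0.7605 K/W
R_phenolic foam = ln(98/78)/(2π×0.0246×6.47) = 0.2282 K/W
R_total = 0.9907 K/W
Q = ΔT/R_total = 45/0.9907
Q = 45.4 W
T_interface = T_inner + Q·ΣR(inner→interface) = -22 + 45.4×0.7624

T ≈ 12.6 °C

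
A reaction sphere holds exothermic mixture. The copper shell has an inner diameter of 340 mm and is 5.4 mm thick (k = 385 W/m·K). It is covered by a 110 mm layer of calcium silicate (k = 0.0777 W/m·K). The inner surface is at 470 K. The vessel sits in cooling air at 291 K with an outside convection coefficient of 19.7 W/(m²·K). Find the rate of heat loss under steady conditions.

Q ≈ 77.8 W

Each spherical layer contributes R = (1/r_i − 1/r_o)/(4πk):
R_copper shell = (1/0.17 − 1/0.1754)/(4π×385) = 3.743×10^-5 K/W
R_calcium silicate = (1/0.1754 − 1/0.2854)/(4π×0.0777) = 2.25 K/W
R_outer film = 1/(h·4πr_o²) = 1/(19.7×4π×0.2854²) = 0.04959 K/W
R_total = 2.3 K/W
Q = ΔT/R_total = 179/2.3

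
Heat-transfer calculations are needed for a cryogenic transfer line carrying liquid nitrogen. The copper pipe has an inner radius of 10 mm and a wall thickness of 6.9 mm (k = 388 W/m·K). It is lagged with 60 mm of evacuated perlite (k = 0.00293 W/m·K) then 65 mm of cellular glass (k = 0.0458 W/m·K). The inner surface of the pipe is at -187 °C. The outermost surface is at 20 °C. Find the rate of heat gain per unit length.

q′ ≈ 2.45 W/m

Radial resistances (cylindrical: R_cond = ln(r_o/r_i)/(2πkL), R_conv = 1/(h·2πrL)):
R_copper pipe wall = ln(16.9/10)/(2π×388×1) = 2.152×10^-4 K/W
R_evacuated perlite = ln(76.9/16.9)/(2π×0.00293×1) = 82.3 K/W
R_cellular glass = ln(141.9/76.9)/(2π×0.0458×1) = 2.129 K/W
R_total = 84.43 K/W
Q = ΔT/R_total = 207/84.43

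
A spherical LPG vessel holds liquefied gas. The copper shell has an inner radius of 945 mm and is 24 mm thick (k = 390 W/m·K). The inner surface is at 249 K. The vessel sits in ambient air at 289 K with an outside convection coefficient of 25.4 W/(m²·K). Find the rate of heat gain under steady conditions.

Each spherical layer contributes R = (1/r_i − 1/r_o)/(4πk):
R_copper shell = (1/0.945 − 1/0.969)/(4π×390) = 5.348×10^-6 K/W
R_outer film = 1/(h·4πr_o²) = 1/(25.4×4π×0.969²) = 0.003337 K/W
R_total = 0.003342 K/W
Q = ΔT/R_total = 40/0.003342

Q ≈ 12000 W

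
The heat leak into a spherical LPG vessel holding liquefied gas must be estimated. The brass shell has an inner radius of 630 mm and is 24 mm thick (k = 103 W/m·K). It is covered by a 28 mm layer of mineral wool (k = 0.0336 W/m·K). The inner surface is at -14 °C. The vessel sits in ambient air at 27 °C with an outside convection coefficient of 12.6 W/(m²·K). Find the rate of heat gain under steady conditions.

Q ≈ 253 W

Each spherical layer contributes R = (1/r_i − 1/r_o)/(4πk):
R_brass shell = (1/0.63 − 1/0.654)/(4π×103) = 4.5×10^-5 K/W
R_mineral wool = (1/0.654 − 1/0.682)/(4π×0.0336) = 0.1487 K/W
R_outer film = 1/(h·4πr_o²) = 1/(12.6×4π×0.682²) = 0.01358 K/W
R_total = 0.1623 K/W
Q = ΔT/R_total = 41/0.1623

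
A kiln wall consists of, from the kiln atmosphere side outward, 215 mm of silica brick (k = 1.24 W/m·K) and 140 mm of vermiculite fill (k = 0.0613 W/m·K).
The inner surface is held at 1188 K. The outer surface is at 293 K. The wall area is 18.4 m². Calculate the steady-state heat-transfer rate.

Series thermal resistances:
R_silica brick = L/(kA) = 0.215/(1.24×18.4) = 0.009423 K/W
R_vermiculite fill = L/(kA) = 0.14/(0.0613×18.4) = 0.1241 K/W
R_total = 0.1335 K/W
Q = ΔT / R_total = 895 / 0.1335

Q ≈ 6700 W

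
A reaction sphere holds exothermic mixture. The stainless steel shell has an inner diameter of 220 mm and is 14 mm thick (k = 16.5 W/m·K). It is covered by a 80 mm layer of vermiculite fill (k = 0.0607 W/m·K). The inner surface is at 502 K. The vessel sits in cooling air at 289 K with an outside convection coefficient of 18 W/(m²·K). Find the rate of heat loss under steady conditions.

Q ≈ 50 W

For a spherical shell R = (1/r₁ − 1/r₂)/(4πk); film R = 1/(h·4πr²). In series:
R_stainless steel shell = (1/0.11 − 1/0.124)/(4π×16.5) = 0.00495 K/W
R_vermiculite fill = (1/0.124 − 1/0.204)/(4π×0.0607) = 4.146 K/W
R_outer film = 1/(h·4πr_o²) = 1/(18×4π×0.204²) = 0.1062 K/W
R_total = 4.257 K/W
Q = ΔT/R_total = 213/4.257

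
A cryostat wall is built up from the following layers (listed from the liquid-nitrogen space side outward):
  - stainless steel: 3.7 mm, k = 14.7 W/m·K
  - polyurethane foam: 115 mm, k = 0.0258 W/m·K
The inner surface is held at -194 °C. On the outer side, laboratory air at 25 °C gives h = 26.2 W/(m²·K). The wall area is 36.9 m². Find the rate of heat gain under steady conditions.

Treating each layer as a thermal resistance in series:
R_stainless steel = L/(kA) = 0.0037/(14.7×36.9) = 6.821×10^-6 K/W
R_polyurethane foam = L/(kA) = 0.115/(0.0258×36.9) = 0.1208 K/W
R_outer film = 1/(h_o·A) = 1/(26.2×36.9) = 0.001034 K/W
R_total = 0.1218 K/W
Q = ΔT / R_total = 219 / 0.1218

Q ≈ 1800 W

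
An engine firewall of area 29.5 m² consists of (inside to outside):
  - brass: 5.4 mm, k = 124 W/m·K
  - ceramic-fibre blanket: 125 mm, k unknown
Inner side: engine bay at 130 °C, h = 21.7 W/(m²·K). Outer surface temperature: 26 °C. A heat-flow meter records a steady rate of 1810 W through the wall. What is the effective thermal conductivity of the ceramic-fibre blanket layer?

Series thermal resistances:
R_inner film = 1/(h_i·A) = 1/(21.7×29.5) = 0.001562 K/W
R_brass = L/(kA) = 0.0054/(124×29.5) = 1.476×10^-6 K/W
Sum of known resistances R_other = 0.001564 K/W
Total R = ΔT/Q = 104/1810 = 0.05746 K/W
R_ceramic-fibre blanket = R_total − R_other = 0.05589 K/W
k = L/(R·A) = 0.125/(0.05589×29.5)

k ≈ 0.0758 W/(m·K)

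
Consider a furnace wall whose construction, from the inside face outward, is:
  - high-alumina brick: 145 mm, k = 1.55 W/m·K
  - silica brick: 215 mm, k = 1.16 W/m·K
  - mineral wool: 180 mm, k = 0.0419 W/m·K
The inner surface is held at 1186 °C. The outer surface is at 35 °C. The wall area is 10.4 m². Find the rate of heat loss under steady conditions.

Using the resistance-network approach (series):
R_high-alumina brick = L/(kA) = 0.145/(1.55×10.4) = 0.008995 K/W
R_silica brick = L/(kA) = 0.215/(1.16×10.4) = 0.01782 K/W
R_mineral wool = L/(kA) = 0.18/(0.0419×10.4) = 0.4131 K/W
R_total = 0.4399 K/W
Q = ΔT / R_total = 1151 / 0.4399

Q ≈ 2620 W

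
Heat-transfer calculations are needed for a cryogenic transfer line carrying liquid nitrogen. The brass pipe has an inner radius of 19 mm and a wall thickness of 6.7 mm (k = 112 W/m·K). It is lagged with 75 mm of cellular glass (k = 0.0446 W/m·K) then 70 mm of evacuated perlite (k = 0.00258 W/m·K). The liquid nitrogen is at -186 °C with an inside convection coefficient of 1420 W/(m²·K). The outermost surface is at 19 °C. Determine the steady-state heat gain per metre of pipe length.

q′ ≈ 5.48 W/m

For a radial system each layer contributes R = ln(r_out/r_in)/(2πkL); films add R = 1/(hA).
R_inner film = 1/(h_i·2πr₁L) = 1/(1420×2π×0.019×1) = 0.005899 K/W
R_brass pipe wall = ln(25.7/19)/(2π×112×1) = 4.292×10^-4 K/W
R_cellular glass = ln(100.7/25.7)/(2π×0.0446×1) = 4.873 K/W
R_evacuated perlite = ln(170.7/100.7)/(2π×0.00258×1) = 32.56 K/W
R_total = 37.44 K/W
Q = ΔT/R_total = 205/37.44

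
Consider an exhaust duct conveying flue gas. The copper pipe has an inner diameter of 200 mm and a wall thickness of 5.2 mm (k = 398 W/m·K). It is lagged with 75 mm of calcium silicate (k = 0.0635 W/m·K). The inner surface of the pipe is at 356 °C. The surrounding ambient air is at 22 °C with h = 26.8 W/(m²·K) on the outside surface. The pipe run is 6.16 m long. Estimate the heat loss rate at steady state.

Per-layer cylindrical resistances, series-summed:
R_copper pipe wall = ln(105.2/100)/(2π×398×6.16) = 3.291×10^-6 K/W
R_calcium silicate = ln(180.2/105.2)/(2π×0.0635×6.16) = 0.219 K/W
R_outer film = 1/(h_o·2πr_oL) = 1/(26.8×2π×0.1802×6.16) = 0.00535 K/W
R_total = 0.2243 K/W
Q = ΔT/R_total = 334/0.2243

Q ≈ 1490 W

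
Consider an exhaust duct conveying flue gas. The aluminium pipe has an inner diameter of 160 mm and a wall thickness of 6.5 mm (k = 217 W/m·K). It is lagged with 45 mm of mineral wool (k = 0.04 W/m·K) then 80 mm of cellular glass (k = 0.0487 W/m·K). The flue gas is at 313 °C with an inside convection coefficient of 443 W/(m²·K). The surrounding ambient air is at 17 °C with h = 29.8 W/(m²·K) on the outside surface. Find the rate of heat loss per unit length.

q′ ≈ 91.1 W/m

Radial resistances (cylindrical: R_cond = ln(r_o/r_i)/(2πkL), R_conv = 1/(h·2πrL)):
R_inner film = 1/(h_i·2πr₁L) = 1/(443×2π×0.08×1) = 0.004491 K/W
R_aluminium pipe wall = ln(86.5/80)/(2π×217×1) = 5.729×10^-5 K/W
R_mineral wool = ln(131.5/86.5)/(2π×0.04×1) = 1.667 K/W
R_cellular glass = ln(211.5/131.5)/(2π×0.0487×1) = 1.553 K/W
R_outer film = 1/(h_o·2πr_oL) = 1/(29.8×2π×0.2115×1) = 0.02525 K/W
R_total = 3.249 K/W
Q = ΔT/R_total = 296/3.249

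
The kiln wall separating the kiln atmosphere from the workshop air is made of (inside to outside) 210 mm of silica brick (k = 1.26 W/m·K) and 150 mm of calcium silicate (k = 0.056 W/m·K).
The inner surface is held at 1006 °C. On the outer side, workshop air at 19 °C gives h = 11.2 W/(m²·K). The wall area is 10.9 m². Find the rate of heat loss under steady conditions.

Q ≈ 3670 W

Using the resistance-network approach (series):
R_silica brick = L/(kA) = 0.21/(1.26×10.9) = 0.01529 K/W
R_calcium silicate = L/(kA) = 0.15/(0.056×10.9) = 0.2457 K/W
R_outer film = 1/(h_o·A) = 1/(11.2×10.9) = 0.008191 K/W
R_total = 0.2692 K/W
Q = ΔT / R_total = 987 / 0.2692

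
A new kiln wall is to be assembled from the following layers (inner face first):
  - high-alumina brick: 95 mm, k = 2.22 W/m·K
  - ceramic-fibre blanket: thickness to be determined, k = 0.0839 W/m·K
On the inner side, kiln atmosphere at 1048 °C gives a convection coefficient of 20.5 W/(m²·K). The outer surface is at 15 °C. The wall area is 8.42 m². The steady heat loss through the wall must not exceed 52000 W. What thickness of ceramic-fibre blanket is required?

Thermal resistances in series:
R_inner film = 1/(h_i·A) = 1/(20.5×8.42) = 0.005793 K/W
R_high-alumina brick = L/(kA) = 0.095/(2.22×8.42) = 0.005082 K/W
Sum of the known resistances R_other = 0.01088 K/W
Required total resistance R_tot = ΔT/Q_allow = 1033/52000 = 0.01987 K/W
R_ceramic-fibre blanket = R_tot − R_other = 0.00899 K/W
L = R·k·A = 0.00899×0.0839×8.42

L ≈ 6.35 mm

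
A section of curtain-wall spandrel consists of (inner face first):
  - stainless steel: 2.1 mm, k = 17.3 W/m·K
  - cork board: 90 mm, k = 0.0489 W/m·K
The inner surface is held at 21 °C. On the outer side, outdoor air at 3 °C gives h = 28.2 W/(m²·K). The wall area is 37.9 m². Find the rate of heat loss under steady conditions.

Q ≈ 364 W

Thermal resistances in series:
R_stainless steel = L/(kA) = 0.0021/(17.3×37.9) = 3.203×10^-6 K/W
R_cork board = L/(kA) = 0.09/(0.0489×37.9) = 0.04856 K/W
R_outer film = 1/(h_o·A) = 1/(28.2×37.9) = 9.356×10^-4 K/W
R_total = 0.0495 K/W
Q = ΔT / R_total = 18 / 0.0495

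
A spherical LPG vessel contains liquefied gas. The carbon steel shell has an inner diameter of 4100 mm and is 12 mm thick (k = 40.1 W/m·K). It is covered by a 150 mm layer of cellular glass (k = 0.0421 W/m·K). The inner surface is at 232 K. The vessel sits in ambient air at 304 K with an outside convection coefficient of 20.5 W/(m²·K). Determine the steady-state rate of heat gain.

Q ≈ 1140 W

Each spherical layer contributes R = (1/r_i − 1/r_o)/(4πk):
R_carbon steel shell = (1/2.05 − 1/2.062)/(4π×40.1) = 5.634×10^-6 K/W
R_cellular glass = (1/2.062 − 1/2.212)/(4π×0.0421) = 0.06216 K/W
R_outer film = 1/(h·4πr_o²) = 1/(20.5×4π×2.212²) = 7.934×10^-4 K/W
R_total = 0.06296 K/W
Q = ΔT/R_total = 72/0.06296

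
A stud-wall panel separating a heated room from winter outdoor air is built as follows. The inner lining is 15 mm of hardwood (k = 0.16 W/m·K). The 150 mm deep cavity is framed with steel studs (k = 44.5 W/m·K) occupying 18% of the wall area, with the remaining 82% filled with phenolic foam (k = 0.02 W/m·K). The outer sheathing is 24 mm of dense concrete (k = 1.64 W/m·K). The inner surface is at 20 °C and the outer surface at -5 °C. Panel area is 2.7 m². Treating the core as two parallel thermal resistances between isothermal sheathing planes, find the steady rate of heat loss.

Sheathing layers in series; stud and cavity paths in parallel between them.
R_inner = 0.015/(0.16×2.7) = 0.03472 K/W
R_stud  = 0.15/(44.5×0.18×2.7) = 0.006936 K/W
R_cav   = 0.15/(0.02×0.82×2.7) = 3.388 K/W
1/R_core = 1/R_stud + 1/R_cav → R_core = 0.006922 K/W
R_outer = 0.024/(1.64×2.7) = 0.00542 K/W
R_total = 0.04706 K/W
Q = ΔT/R_total = 25/0.04706

Q ≈ 531 W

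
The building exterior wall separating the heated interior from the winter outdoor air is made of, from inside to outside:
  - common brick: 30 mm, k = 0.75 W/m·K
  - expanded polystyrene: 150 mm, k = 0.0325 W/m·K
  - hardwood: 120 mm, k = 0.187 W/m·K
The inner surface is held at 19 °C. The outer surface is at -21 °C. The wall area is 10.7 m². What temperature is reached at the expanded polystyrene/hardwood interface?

T ≈ -16.2 °C

Thermal resistances in series:
R_common brick = L/(kA) = 0.03/(0.75×10.7) = 0.003738 K/W
R_expanded polystyrene = L/(kA) = 0.15/(0.0325×10.7) = 0.4313 K/W
R_hardwood = L/(kA) = 0.12/(0.187×10.7) = 0.05997 K/W
R_total = 0.4951 K/W;  Q = ΔT/R_total = 40/0.4951 = 80.8 W
T_interface = T_inner − Q·ΣR(inner→interface) = 19 − 80.8×0.4351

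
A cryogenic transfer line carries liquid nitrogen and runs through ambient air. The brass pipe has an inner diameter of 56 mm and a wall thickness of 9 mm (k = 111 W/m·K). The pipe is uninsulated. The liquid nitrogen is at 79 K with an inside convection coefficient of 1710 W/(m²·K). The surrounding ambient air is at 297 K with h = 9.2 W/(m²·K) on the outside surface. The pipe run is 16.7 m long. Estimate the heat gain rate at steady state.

For a radial system each layer contributes R = ln(r_out/r_in)/(2πkL); films add R = 1/(hA).
R_inner film = 1/(h_i·2πr₁L) = 1/(1710×2π×0.028×16.7) = 1.99×10^-4 K/W
R_brass pipe wall = ln(37/28)/(2π×111×16.7) = 2.393×10^-5 K/W
R_outer film = 1/(h_o·2πr_oL) = 1/(9.2×2π×0.037×16.7) = 0.028 K/W
R_total = 0.02822 K/W
Q = ΔT/R_total = 218/0.02822

Q ≈ 7720 W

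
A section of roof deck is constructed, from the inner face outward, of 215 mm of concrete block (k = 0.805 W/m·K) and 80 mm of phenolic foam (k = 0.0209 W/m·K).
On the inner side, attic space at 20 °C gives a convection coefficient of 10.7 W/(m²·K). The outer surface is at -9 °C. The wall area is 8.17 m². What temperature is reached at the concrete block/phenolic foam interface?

Model the wall as resistances in series:
R_inner film = 1/(h_i·A) = 1/(10.7×8.17) = 0.01144 K/W
R_concrete block = L/(kA) = 0.215/(0.805×8.17) = 0.03269 K/W
R_phenolic foam = L/(kA) = 0.08/(0.0209×8.17) = 0.4685 K/W
R_total = 0.5126 K/W;  Q = ΔT/R_total = 29/0.5126 = 56.57 W
T_interface = T_inner − Q·ΣR(inner→interface) = 20 − 56.6×0.04413

T ≈ 17.5 °C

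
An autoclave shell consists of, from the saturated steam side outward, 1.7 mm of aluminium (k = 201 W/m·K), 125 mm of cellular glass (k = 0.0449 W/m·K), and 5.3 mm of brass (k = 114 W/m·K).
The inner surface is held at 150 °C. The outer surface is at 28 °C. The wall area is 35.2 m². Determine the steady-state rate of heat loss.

Thermal resistances in series:
R_aluminium = L/(kA) = 0.0017/(201×35.2) = 2.403×10^-7 K/W
R_cellular glass = L/(kA) = 0.125/(0.0449×35.2) = 0.07909 K/W
R_brass = L/(kA) = 0.0053/(114×35.2) = 1.321×10^-6 K/W
R_total = 0.07909 K/W
Q = ΔT / R_total = 122 / 0.07909

Q ≈ 1540 W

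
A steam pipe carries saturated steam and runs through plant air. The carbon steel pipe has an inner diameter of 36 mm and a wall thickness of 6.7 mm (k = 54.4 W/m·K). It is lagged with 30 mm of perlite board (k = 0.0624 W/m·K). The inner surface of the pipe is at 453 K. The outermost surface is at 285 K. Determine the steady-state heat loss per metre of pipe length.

q′ ≈ 82.8 W/m

Cylindrical conduction, so R = ln(r₂/r₁)/(2πkL) per layer, in series:
R_carbon steel pipe wall = ln(24.7/18)/(2π×54.4×1) = 9.258×10^-4 K/W
R_perlite board = ln(54.7/24.7)/(2π×0.0624×1) = 2.028 K/W
R_total = 2.029 K/W
Q = ΔT/R_total = 168/2.029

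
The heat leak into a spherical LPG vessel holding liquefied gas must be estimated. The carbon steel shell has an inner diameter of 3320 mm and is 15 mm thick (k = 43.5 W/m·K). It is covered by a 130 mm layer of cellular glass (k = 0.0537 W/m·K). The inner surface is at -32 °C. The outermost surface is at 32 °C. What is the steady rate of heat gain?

Radial (spherical) resistances in series:
R_carbon steel shell = (1/1.66 − 1/1.675)/(4π×43.5) = 9.869×10^-6 K/W
R_cellular glass = (1/1.675 − 1/1.805)/(4π×0.0537) = 0.06372 K/W
R_total = 0.06373 K/W
Q = ΔT/R_total = 64/0.06373

Q ≈ 1000 W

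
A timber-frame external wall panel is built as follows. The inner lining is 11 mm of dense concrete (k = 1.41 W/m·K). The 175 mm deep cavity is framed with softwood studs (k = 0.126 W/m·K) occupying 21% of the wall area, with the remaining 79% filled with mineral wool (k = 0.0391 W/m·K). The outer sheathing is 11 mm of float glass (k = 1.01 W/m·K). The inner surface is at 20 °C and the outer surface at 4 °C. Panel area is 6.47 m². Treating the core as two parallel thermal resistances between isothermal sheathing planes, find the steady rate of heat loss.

Q ≈ 33.7 W

Sheathing layers in series; stud and cavity paths in parallel between them.
R_inner = 0.011/(1.41×6.47) = 0.001206 K/W
R_stud  = 0.175/(0.126×0.21×6.47) = 1.022 K/W
R_cav   = 0.175/(0.0391×0.79×6.47) = 0.8756 K/W
1/R_core = 1/R_stud + 1/R_cav → R_core = 0.4716 K/W
R_outer = 0.011/(1.01×6.47) = 0.001683 K/W
R_total = 0.4745 K/W
Q = ΔT/R_total = 16/0.4745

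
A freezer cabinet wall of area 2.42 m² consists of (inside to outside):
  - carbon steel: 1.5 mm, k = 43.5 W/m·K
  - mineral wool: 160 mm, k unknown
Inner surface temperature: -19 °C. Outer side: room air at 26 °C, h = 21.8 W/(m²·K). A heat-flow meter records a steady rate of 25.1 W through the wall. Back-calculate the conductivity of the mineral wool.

k ≈ 0.0373 W/(m·K)

Using the resistance-network approach (series):
R_carbon steel = L/(kA) = 0.0015/(43.5×2.42) = 1.425×10^-5 K/W
R_outer film = 1/(h_o·A) = 1/(21.8×2.42) = 0.01896 K/W
Sum of known resistances R_other = 0.01897 K/W
Total R = ΔT/Q = 45/25.1 = 1.793 K/W
R_mineral wool = R_total − R_other = 1.774 K/W
k = L/(R·A) = 0.16/(1.774×2.42)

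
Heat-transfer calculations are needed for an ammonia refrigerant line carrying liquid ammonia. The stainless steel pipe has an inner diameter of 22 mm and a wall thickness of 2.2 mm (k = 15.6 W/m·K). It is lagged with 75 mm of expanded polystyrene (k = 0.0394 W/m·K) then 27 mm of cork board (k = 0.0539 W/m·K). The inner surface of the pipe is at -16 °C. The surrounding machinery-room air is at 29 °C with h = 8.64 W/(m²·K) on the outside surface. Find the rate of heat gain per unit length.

q′ ≈ 5.22 W/m

For a radial system each layer contributes R = ln(r_out/r_in)/(2πkL); films add R = 1/(hA).
R_stainless steel pipe wall = ln(13.2/11)/(2π×15.6×1) = 0.00186 K/W
R_expanded polystyrene = ln(88.2/13.2)/(2π×0.0394×1) = 7.673 K/W
R_cork board = ln(115.2/88.2)/(2π×0.0539×1) = 0.7886 K/W
R_outer film = 1/(h_o·2πr_oL) = 1/(8.64×2π×0.1152×1) = 0.1599 K/W
R_total = 8.623 K/W
Q = ΔT/R_total = 45/8.623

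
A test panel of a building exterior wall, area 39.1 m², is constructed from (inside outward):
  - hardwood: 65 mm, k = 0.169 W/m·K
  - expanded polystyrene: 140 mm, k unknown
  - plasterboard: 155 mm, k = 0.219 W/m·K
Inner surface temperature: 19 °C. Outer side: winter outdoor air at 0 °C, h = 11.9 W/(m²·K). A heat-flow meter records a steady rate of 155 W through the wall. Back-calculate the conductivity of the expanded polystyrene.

Series thermal resistances:
R_hardwood = L/(kA) = 0.065/(0.169×39.1) = 0.009837 K/W
R_plasterboard = L/(kA) = 0.155/(0.219×39.1) = 0.0181 K/W
R_outer film = 1/(h_o·A) = 1/(11.9×39.1) = 0.002149 K/W
Sum of known resistances R_other = 0.03009 K/W
Total R = ΔT/Q = 19/155 = 0.1226 K/W
R_expanded polystyrene = R_total − R_other = 0.09249 K/W
k = L/(R·A) = 0.14/(0.09249×39.1)

k ≈ 0.0387 W/(m·K)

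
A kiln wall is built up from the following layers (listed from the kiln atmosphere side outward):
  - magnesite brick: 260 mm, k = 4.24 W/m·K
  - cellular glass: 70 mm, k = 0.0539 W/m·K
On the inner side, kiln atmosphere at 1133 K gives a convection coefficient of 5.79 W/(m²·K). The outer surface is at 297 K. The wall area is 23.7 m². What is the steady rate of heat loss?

Using the resistance-network approach (series):
R_inner film = 1/(h_i·A) = 1/(5.79×23.7) = 0.007287 K/W
R_magnesite brick = L/(kA) = 0.26/(4.24×23.7) = 0.002587 K/W
R_cellular glass = L/(kA) = 0.07/(0.0539×23.7) = 0.0548 K/W
R_total = 0.06467 K/W
Q = ΔT / R_total = 836 / 0.06467

Q ≈ 12900 W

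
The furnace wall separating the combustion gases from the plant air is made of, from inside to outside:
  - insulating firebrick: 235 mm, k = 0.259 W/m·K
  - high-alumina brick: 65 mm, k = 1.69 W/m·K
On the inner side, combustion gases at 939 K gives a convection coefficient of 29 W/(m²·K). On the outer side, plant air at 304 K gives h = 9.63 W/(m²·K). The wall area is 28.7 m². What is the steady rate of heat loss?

Q ≈ 16800 W

Series thermal resistances:
R_inner film = 1/(h_i·A) = 1/(29×28.7) = 0.001201 K/W
R_insulating firebrick = L/(kA) = 0.235/(0.259×28.7) = 0.03161 K/W
R_high-alumina brick = L/(kA) = 0.065/(1.69×28.7) = 0.00134 K/W
R_outer film = 1/(h_o·A) = 1/(9.63×28.7) = 0.003618 K/W
R_total = 0.03777 K/W
Q = ΔT / R_total = 635 / 0.03777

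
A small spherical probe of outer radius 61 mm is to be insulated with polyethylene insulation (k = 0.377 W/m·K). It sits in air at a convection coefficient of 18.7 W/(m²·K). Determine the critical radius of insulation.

For a sphere r_cr = 2k/h = 2×0.377/18.7
r_cr = 40.3 mm; since the bare radius (61 mm) is above r_cr, any added insulation will reduce heat loss.

r_cr ≈ 40.3 mm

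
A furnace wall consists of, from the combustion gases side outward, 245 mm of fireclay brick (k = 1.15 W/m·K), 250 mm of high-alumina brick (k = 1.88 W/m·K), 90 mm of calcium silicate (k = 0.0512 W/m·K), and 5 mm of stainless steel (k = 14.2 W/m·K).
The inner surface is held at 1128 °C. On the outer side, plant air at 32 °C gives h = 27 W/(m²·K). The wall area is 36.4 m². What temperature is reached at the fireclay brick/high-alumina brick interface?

Using the resistance-network approach (series):
R_fireclay brick = L/(kA) = 0.245/(1.15×36.4) = 0.005853 K/W
R_high-alumina brick = L/(kA) = 0.25/(1.88×36.4) = 0.003653 K/W
R_calcium silicate = L/(kA) = 0.09/(0.0512×36.4) = 0.04829 K/W
R_stainless steel = L/(kA) = 0.005/(14.2×36.4) = 9.673×10^-6 K/W
R_outer film = 1/(h_o·A) = 1/(27×36.4) = 0.001018 K/W
R_total = 0.05882 K/W;  Q = ΔT/R_total = 1096/0.05882 = 18630 W
T_interface = T_inner − Q·ΣR(inner→interface) = 1128 − 18600×0.005853

T ≈ 1020 °C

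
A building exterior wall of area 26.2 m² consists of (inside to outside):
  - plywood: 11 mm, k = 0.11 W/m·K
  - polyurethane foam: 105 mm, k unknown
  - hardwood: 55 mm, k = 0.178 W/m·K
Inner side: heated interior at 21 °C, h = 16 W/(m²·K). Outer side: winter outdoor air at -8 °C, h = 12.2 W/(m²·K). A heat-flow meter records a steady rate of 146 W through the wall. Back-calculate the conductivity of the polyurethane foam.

Thermal resistances in series:
R_inner film = 1/(h_i·A) = 1/(16×26.2) = 0.002385 K/W
R_plywood = L/(kA) = 0.011/(0.11×26.2) = 0.003817 K/W
R_hardwood = L/(kA) = 0.055/(0.178×26.2) = 0.01179 K/W
R_outer film = 1/(h_o·A) = 1/(12.2×26.2) = 0.003129 K/W
Sum of known resistances R_other = 0.02112 K/W
Total R = ΔT/Q = 29/146 = 0.1986 K/W
R_polyurethane foam = R_total − R_other = 0.1775 K/W
k = L/(R·A) = 0.105/(0.1775×26.2)

k ≈ 0.0226 W/(m·K)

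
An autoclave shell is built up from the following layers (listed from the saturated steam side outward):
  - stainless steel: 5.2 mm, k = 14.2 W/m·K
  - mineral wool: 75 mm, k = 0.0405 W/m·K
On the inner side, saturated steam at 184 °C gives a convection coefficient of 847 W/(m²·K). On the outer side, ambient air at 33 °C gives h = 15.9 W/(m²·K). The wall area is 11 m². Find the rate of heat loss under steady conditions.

Treating each layer as a thermal resistance in series:
R_inner film = 1/(h_i·A) = 1/(847×11) = 1.073×10^-4 K/W
R_stainless steel = L/(kA) = 0.0052/(14.2×11) = 3.329×10^-5 K/W
R_mineral wool = L/(kA) = 0.075/(0.0405×11) = 0.1684 K/W
R_outer film = 1/(h_o·A) = 1/(15.9×11) = 0.005718 K/W
R_total = 0.1742 K/W
Q = ΔT / R_total = 151 / 0.1742

Q ≈ 867 W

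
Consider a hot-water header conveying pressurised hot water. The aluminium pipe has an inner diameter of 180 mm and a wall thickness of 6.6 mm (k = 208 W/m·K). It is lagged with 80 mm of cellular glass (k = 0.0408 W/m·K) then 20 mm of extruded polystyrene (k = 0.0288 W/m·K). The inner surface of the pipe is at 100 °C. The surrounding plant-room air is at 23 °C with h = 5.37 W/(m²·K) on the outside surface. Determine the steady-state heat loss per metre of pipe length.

q′ ≈ 24.9 W/m

For a radial system each layer contributes R = ln(r_out/r_in)/(2πkL); films add R = 1/(hA).
R_aluminium pipe wall = ln(96.6/90)/(2π×208×1) = 5.415×10^-5 K/W
R_cellular glass = ln(176.6/96.6)/(2π×0.0408×1) = 2.353 K/W
R_extruded polystyrene = ln(196.6/176.6)/(2π×0.0288×1) = 0.5929 K/W
R_outer film = 1/(h_o·2πr_oL) = 1/(5.37×2π×0.1966×1) = 0.1508 K/W
R_total = 3.097 K/W
Q = ΔT/R_total = 77/3.097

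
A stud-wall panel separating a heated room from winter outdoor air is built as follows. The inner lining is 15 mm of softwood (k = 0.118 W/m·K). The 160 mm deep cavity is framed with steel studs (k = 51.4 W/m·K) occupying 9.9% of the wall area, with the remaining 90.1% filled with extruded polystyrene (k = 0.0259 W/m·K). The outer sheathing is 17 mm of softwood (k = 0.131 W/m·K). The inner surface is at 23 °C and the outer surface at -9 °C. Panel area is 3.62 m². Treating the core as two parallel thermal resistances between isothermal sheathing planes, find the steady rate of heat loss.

Sheathing layers in series; stud and cavity paths in parallel between them.
R_inner = 0.015/(0.118×3.62) = 0.03512 K/W
R_stud  = 0.16/(51.4×0.099×3.62) = 0.008686 K/W
R_cav   = 0.16/(0.0259×0.901×3.62) = 1.894 K/W
1/R_core = 1/R_stud + 1/R_cav → R_core = 0.008646 K/W
R_outer = 0.017/(0.131×3.62) = 0.03585 K/W
R_total = 0.07961 K/W
Q = ΔT/R_total = 32/0.07961

Q ≈ 402 W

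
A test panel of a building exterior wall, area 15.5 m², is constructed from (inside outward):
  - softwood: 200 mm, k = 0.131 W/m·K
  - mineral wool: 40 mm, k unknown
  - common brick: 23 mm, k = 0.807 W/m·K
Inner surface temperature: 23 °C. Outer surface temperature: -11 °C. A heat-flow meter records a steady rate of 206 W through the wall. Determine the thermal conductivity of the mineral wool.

Series thermal resistances:
R_softwood = L/(kA) = 0.2/(0.131×15.5) = 0.0985 K/W
R_common brick = L/(kA) = 0.023/(0.807×15.5) = 0.001839 K/W
Sum of known resistances R_other = 0.1003 K/W
Total R = ΔT/Q = 34/206 = 0.165 K/W
R_mineral wool = R_total − R_other = 0.06471 K/W
k = L/(R·A) = 0.04/(0.06471×15.5)

k ≈ 0.0399 W/(m·K)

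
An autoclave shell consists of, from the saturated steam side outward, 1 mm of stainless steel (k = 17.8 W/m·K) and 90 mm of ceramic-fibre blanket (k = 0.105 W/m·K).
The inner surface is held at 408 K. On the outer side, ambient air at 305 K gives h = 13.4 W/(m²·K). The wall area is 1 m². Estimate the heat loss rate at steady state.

Q ≈ 111 W

Thermal resistances in series:
R_stainless steel = L/(kA) = 0.001/(17.8×1) = 5.618×10^-5 K/W
R_ceramic-fibre blanket = L/(kA) = 0.09/(0.105×1) = 0.8571 K/W
R_outer film = 1/(h_o·A) = 1/(13.4×1) = 0.07463 K/W
R_total = 0.9318 K/W
Q = ΔT / R_total = 103 / 0.9318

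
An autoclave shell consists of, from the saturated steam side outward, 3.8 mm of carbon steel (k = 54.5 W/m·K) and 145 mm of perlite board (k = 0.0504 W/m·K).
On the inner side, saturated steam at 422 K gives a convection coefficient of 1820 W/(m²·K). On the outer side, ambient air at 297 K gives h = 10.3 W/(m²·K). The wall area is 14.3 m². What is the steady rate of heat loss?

Treating each layer as a thermal resistance in series:
R_inner film = 1/(h_i·A) = 1/(1820×14.3) = 3.842×10^-5 K/W
R_carbon steel = L/(kA) = 0.0038/(54.5×14.3) = 4.876×10^-6 K/W
R_perlite board = L/(kA) = 0.145/(0.0504×14.3) = 0.2012 K/W
R_outer film = 1/(h_o·A) = 1/(10.3×14.3) = 0.006789 K/W
R_total = 0.208 K/W
Q = ΔT / R_total = 125 / 0.208

Q ≈ 601 W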